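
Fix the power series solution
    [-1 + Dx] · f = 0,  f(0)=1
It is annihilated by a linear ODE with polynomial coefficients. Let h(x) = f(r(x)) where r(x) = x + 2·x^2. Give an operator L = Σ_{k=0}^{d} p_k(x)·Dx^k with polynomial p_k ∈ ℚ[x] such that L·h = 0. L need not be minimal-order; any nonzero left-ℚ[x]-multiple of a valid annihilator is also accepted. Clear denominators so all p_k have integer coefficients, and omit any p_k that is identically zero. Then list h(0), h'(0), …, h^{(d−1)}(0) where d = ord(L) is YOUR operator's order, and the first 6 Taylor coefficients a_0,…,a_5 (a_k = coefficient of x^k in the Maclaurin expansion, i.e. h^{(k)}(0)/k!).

f: a_k = 1, 1, 1/2, 1/6, 1/24, 1/120, …
Substitute x→r, Dx→(1/r')Dx; clear ⇒ L₀.
L = (-1 - 4·x) + Dx  (order 1).
h: a_k = 1, 1, 5/2, 13/6, 73/24, 281/120, …
ICs: h(0) = 1.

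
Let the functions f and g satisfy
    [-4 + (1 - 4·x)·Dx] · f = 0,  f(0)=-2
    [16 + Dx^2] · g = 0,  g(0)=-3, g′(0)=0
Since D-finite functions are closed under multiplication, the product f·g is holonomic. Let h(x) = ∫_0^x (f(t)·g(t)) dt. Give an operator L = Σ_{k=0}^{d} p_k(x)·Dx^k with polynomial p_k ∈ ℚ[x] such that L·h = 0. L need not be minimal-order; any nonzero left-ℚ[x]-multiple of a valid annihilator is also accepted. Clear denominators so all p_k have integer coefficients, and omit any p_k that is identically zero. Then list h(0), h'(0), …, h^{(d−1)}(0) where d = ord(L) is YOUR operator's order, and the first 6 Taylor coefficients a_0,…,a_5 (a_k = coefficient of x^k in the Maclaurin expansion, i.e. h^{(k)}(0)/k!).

L = (-16 + 64·x)·Dx + 8·Dx^2 + (-1 + 4·x)·Dx^3  (order 3).
h: a_k = 0, 6, 12, 16, 48, 832/5, …
ICs: h(0) = 0, h′(0) = 6, h′′(0) = 24.

f: a_k = -2, -8, -32, -128, -512, -2048, …
g: a_k = -3, 0, 24, 0, -32, 0, …
Sym-product of L_f,L_g gives L₀ (≤ ord 2).
h=∫₀ˣh₀: take L = L₀·Dx.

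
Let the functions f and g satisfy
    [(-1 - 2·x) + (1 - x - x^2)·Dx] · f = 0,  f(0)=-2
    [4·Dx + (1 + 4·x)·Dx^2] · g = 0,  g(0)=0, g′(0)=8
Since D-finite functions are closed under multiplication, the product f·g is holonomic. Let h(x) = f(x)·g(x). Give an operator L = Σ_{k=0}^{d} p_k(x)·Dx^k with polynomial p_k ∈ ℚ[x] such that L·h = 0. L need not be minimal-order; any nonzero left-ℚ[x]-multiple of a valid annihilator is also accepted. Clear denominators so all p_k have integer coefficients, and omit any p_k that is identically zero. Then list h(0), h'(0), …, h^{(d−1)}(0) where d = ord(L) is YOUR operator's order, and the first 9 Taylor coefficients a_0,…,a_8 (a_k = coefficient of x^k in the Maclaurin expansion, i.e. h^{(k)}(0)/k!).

f: a_k = -2, -2, -4, -6, -10, -16, -26, -42, -68, …
g: a_k = 0, 8, -16, 128/3, -128, 2048/5, -4096/3, 32768/7, -16384, …
L₀ := L_f ⊗_s L_g (sym. prod.), ord ≤ 2.
L = (6 + 16·x) + (-2 + 16·x + 20·x^2)·Dx + (-1 - 3·x + 5·x^2 + 4·x^3)·Dx^2  (order 2).
h: a_k = 0, -16, 16, -256/3, 560/3, -10768/15, 32992/15, -275824/35, 2844112/105, …
ICs: h(0) = 0, h′(0) = -16.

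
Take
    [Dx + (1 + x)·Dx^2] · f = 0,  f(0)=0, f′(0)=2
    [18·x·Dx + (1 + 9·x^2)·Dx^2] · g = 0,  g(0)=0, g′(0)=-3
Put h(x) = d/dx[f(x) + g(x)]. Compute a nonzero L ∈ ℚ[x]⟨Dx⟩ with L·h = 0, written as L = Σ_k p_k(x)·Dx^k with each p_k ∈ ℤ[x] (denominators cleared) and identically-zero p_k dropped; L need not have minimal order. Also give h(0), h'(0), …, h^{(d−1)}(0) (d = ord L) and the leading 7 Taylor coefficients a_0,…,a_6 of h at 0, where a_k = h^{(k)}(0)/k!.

f: a_k = 0, 2, -1, 2/3, -1/2, 2/5, -1/3, …
g: a_k = 0, -3, 0, 9, 0, -243/5, 0, …
Weyl lclm of L_f,L_g ⇒ L₀ (ord ≤ 4).
h₀' ⇒ L via d/dx closure of L₀.
L = (-18 - 54·x + 486·x^2 + 162·x^3) + (-20 - 36·x + 432·x^2 + 972·x^3 + 324·x^4)·Dx + (-1 + 17·x + 18·x^2 + 162·x^3 + 243·x^4 + 81·x^5)·Dx^2  (order 2).
h: a_k = -1, -2, 29, -2, -241, -2, 2189, …
ICs: h(0) = -1, h′(0) = -2.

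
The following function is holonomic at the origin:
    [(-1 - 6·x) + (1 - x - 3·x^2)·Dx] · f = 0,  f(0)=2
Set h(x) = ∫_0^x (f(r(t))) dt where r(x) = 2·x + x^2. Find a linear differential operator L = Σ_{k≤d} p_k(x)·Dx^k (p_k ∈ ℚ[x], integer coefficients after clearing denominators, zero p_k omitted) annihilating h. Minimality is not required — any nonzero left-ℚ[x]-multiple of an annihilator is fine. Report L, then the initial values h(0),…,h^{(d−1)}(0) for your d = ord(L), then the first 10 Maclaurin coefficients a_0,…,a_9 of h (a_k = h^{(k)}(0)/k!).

f: a_k = 2, 2, 8, 14, 38, 80, 194, 434, 1016, 2318, …
Substitute x→r, Dx→(1/r')Dx; clear ⇒ L₀.
h=∫₀ˣh₀: take L = L₀·Dx.
L = (2 + 26·x + 36·x^2 + 12·x^3)·Dx + (-1 + 2·x + 13·x^2 + 12·x^3 + 3·x^4)·Dx^2  (order 2).
h: a_k = 0, 2, 2, 34/3, 36, 784/5, 1930/3, 19742/7, 12438, 504326/9, …
ICs: h(0) = 0, h′(0) = 2.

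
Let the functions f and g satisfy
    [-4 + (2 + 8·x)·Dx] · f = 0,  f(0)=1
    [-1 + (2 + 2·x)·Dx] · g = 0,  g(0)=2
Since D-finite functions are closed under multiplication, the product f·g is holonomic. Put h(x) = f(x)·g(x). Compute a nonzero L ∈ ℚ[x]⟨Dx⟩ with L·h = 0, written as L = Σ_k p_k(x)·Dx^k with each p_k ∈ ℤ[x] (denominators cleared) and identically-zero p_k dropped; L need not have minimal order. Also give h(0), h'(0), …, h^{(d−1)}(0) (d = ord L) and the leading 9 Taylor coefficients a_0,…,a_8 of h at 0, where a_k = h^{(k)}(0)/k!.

L = (-5 - 8·x) + (2 + 10·x + 8·x^2)·Dx  (order 1).
h: a_k = 2, 5, -9/4, 45/8, -981/64, 5715/128, -70029/512, 445725/1024, -23369805/16384, …
ICs: h(0) = 2.

f: a_k = 1, 2, -2, 4, -10, 28, -84, 264, -858, …
g: a_k = 2, 1, -1/4, 1/8, -5/64, 7/128, -21/512, 33/1024, -429/16384, …
L₀ := L_f ⊗_s L_g (sym. prod.), ord ≤ 1.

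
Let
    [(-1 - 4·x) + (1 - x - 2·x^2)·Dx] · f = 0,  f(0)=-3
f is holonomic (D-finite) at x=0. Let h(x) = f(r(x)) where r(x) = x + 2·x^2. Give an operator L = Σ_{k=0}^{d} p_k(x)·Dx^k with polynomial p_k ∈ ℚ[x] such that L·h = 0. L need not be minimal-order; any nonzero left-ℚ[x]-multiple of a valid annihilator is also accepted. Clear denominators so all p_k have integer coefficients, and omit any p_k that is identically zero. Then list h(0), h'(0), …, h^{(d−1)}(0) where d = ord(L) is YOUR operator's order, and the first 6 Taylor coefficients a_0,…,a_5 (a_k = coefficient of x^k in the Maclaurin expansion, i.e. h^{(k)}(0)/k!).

L = (1 + 8·x + 24·x^2 + 32·x^3) + (-1 + x + 4·x^2 + 8·x^3 + 8·x^4)·Dx  (order 1).
h: a_k = -3, -3, -15, -51, -159, -507, …
ICs: h(0) = -3.

f: a_k = -3, -3, -9, -15, -33, -63, …
h₀=f(r): pull back L_f along r ⇒ L₀.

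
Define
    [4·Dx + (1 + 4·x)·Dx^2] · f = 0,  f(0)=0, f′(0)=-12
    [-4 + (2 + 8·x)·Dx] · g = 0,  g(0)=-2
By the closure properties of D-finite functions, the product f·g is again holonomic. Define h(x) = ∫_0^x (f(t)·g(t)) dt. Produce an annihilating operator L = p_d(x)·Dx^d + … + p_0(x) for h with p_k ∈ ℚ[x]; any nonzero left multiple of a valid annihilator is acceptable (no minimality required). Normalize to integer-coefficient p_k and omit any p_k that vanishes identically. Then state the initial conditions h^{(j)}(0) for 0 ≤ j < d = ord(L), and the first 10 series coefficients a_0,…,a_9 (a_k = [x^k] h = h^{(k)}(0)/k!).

L = 4·Dx + (1 + 8·x + 16·x^2)·Dx^3  (order 3).
h: a_k = 0, 0, 12, 0, -4, 64/5, -568/15, 3968/35, -12172/35, 344192/315, …
ICs: h(0) = 0, h′(0) = 0, h′′(0) = 24.

f: a_k = 0, -12, 24, -64, 192, -3072/5, 2048, -49152/7, 24576, -262144/3, …
g: a_k = -2, -4, 4, -8, 20, -56, 168, -528, 1716, -5720, …
h₀=f·g: eliminate ⇒ L₀, order ≤ 2·1.
Integrate: L := L₀·Dx.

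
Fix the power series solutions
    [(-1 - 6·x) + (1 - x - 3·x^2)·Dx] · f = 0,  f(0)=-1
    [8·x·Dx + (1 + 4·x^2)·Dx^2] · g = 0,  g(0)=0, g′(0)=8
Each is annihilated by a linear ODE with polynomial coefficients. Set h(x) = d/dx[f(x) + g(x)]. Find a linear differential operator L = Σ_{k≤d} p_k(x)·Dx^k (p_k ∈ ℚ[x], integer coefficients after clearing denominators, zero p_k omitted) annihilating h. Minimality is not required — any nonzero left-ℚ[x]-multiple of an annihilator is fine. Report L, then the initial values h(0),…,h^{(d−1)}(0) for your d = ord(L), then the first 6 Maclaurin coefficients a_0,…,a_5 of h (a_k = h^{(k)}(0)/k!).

L = (-32 + 128·x + 1488·x^2 + 2880·x^3 + 8424·x^4 + 2592·x^6) + (25 + 160·x + 214·x^2 + 1188·x^3 + 2628·x^4 + 6264·x^5 + 432·x^6 + 2592·x^7)·Dx + (-4 - 9·x - 54·x^2 + 66·x^3 + x^4 + 444·x^5 + 720·x^6 + 144·x^7 + 432·x^8)·Dx^2  (order 2).
h: a_k = 7, -8, -53, -76, -72, -582, …
ICs: h(0) = 7, h′(0) = -8.

f: a_k = -1, -1, -4, -7, -19, -40, …
g: a_k = 0, 8, 0, -32/3, 0, 128/5, …
L₀ := lclm(L_f,L_g); ord L₀ ≤ 1+2.
h₀' ⇒ L via d/dx closure of L₀.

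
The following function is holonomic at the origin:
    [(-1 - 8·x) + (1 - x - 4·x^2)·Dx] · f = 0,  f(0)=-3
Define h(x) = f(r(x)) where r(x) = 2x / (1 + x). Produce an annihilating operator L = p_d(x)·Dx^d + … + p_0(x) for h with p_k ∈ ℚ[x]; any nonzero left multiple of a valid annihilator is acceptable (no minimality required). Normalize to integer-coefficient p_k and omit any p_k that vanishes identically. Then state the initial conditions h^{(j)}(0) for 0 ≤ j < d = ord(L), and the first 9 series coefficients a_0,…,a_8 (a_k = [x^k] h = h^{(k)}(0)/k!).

L = (2 + 34·x) + (-1 - x + 17·x^2 + 17·x^3)·Dx  (order 1).
h: a_k = -3, -6, -54, -102, -918, -1734, -15606, -29478, -265302, …
ICs: h(0) = -3.

f: a_k = -3, -3, -15, -27, -87, -195, -543, -1323, -3495, …
L₀ from L_f via x↦r, Dx↦r'^{-1}Dx.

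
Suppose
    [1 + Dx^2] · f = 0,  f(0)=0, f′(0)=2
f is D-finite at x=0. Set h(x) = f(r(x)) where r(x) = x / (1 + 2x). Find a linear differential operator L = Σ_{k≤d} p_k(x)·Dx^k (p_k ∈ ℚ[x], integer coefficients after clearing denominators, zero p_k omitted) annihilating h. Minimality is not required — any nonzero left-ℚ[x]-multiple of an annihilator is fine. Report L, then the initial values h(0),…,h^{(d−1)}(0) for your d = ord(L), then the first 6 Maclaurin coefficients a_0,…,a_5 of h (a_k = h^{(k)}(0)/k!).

f: a_k = 0, 2, 0, -1/3, 0, 1/60, …
Change of var in L_f (x↦r) gives L₀.
L = 1 + (4 + 24·x + 48·x^2 + 32·x^3)·Dx + (1 + 8·x + 24·x^2 + 32·x^3 + 16·x^4)·Dx^2  (order 2).
h: a_k = 0, 2, -4, 23/3, -14, 1441/60, …
ICs: h(0) = 0, h′(0) = 2.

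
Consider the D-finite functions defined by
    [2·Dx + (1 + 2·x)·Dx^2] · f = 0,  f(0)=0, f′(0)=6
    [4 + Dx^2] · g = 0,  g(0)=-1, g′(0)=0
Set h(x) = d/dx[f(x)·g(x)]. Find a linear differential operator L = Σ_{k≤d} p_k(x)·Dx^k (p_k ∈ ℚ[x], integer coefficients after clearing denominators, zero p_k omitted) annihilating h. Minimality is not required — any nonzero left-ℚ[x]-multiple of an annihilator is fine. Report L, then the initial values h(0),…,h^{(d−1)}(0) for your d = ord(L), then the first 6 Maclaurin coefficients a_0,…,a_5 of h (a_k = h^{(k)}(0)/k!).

f: a_k = 0, 6, -6, 8, -12, 96/5, …
g: a_k = -1, 0, 2, 0, -2/3, 0, …
Sym-product of L_f,L_g gives L₀ (≤ ord 4).
Differentiate: ansatz ord ≤ ord L₀ ⇒ L.
L = (-400 - 1408·x - 2688·x^2 + 1536·x^3 + 11008·x^4 + 12288·x^5 + 4096·x^6) + (-192 - 512·x + 640·x^2 + 3840·x^3 + 5120·x^4 + 2048·x^5)·Dx + (-112 - 352·x - 224·x^2 + 2304·x^3 + 6272·x^4 + 6144·x^5 + 2048·x^6)·Dx^2 + (-48 - 128·x + 160·x^2 + 960·x^3 + 1280·x^4 + 512·x^5)·Dx^3 + (-3 + 112·x^2 + 480·x^3 + 880·x^4 + 768·x^5 + 256·x^6)·Dx^4  (order 4).
h: a_k = -6, 12, 12, 0, -36, 72, …
ICs: h(0) = -6, h′(0) = 12, h′′(0) = 24, h′′′(0) = 0.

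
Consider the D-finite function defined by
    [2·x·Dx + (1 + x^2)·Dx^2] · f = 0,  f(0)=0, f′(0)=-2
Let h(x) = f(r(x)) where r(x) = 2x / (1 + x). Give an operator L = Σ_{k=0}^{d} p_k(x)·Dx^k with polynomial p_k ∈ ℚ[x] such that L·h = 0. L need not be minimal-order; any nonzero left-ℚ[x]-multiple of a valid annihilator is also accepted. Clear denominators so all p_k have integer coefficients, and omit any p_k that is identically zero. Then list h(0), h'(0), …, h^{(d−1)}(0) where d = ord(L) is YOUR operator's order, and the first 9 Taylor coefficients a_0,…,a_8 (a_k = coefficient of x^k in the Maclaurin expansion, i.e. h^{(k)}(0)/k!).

f: a_k = 0, -2, 0, 2/3, 0, -2/5, 0, 2/7, 0, …
Substitute x→r, Dx→(1/r')Dx; clear ⇒ L₀.
L = (2 + 10·x)·Dx + (1 + 2·x + 5·x^2)·Dx^2  (order 2).
h: a_k = 0, -4, 4, 4/3, -12, 76/5, 44/3, -556/7, 84, …
ICs: h(0) = 0, h′(0) = -4.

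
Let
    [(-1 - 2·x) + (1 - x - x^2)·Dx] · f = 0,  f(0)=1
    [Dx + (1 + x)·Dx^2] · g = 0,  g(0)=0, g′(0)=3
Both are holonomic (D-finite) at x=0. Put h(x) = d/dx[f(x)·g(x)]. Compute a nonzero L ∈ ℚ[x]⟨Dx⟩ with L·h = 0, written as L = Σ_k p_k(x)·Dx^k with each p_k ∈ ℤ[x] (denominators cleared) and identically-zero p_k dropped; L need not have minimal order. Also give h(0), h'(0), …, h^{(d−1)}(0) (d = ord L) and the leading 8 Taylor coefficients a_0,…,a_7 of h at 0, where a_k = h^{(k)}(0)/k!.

f: a_k = 1, 1, 2, 3, 5, 8, 13, 21, …
g: a_k = 0, 3, -3/2, 1, -3/4, 3/5, -1/2, 3/7, …
h₀=f·g: eliminate ⇒ L₀, order ≤ 1·2.
Differentiate: ansatz ord ≤ ord L₀ ⇒ L.
L = (26 + 54·x + 36·x^2) + (7 + 37·x + 60·x^2 + 28·x^3)·Dx + (-3 - 4·x + 6·x^2 + 11·x^3 + 4·x^4)·Dx^2  (order 2).
h: a_k = 3, 3, 33/2, 25, 247/4, 543/5, 4323/20, 13609/35, …
ICs: h(0) = 3, h′(0) = 3.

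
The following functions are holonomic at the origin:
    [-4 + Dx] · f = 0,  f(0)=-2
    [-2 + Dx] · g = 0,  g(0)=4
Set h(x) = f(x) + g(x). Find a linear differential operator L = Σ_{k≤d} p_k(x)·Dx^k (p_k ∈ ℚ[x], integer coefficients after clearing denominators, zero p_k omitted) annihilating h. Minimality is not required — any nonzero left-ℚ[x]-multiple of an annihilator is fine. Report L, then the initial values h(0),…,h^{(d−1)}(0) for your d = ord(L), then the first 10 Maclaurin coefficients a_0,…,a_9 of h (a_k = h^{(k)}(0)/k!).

f: a_k = -2, -8, -16, -64/3, -64/3, -256/15, -512/45, -2048/315, -1024/315, -4096/2835, …
g: a_k = 4, 8, 8, 16/3, 8/3, 16/15, 16/45, 32/315, 8/315, 16/2835, …
f+g: L₀ = lclm(L_f,L_g), ord ≤ 1+1.
L = 8 - 6·Dx + Dx^2  (order 2).
h: a_k = 2, 0, -8, -16, -56/3, -16, -496/45, -32/5, -1016/315, -272/189, …
ICs: h(0) = 2, h′(0) = 0.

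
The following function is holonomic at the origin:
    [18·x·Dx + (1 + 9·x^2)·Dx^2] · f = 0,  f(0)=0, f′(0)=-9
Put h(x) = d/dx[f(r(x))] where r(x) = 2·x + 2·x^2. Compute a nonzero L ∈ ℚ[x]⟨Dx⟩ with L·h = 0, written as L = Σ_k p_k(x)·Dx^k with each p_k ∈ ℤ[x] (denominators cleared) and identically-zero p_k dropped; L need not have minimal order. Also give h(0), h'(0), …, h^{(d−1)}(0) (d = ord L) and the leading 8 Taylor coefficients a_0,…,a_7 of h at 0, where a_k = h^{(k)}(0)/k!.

L = (-2 + 72·x + 288·x^2 + 432·x^3 + 216·x^4) + (1 + 2·x + 36·x^2 + 144·x^3 + 180·x^4 + 72·x^5)·Dx  (order 1).
h: a_k = -18, -36, 648, 2592, -20088, -138672, 513216, 6345216, …
ICs: h(0) = -18.

f: a_k = 0, -9, 0, 27, 0, -729/5, 0, 6561/7, …
L₀ from L_f via x↦r, Dx↦r'^{-1}Dx.
h=h₀': d/dx-closure on L₀ ⇒ L.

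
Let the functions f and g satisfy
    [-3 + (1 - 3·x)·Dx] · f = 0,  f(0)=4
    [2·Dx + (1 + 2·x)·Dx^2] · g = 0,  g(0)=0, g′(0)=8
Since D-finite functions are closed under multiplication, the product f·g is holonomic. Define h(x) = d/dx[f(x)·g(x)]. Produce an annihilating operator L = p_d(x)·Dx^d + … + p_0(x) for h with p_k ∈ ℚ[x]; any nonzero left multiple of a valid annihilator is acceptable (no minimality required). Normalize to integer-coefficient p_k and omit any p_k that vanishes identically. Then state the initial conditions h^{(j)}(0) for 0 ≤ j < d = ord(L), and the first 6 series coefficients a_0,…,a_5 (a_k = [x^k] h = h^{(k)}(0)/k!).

L = 24 + (5 + 30·x)·Dx + (-1 + x + 6·x^2)·Dx^2  (order 2).
h: a_k = 32, 128, 704, 2560, 10112, 176896/5, …
ICs: h(0) = 32, h′(0) = 128.

f: a_k = 4, 12, 36, 108, 324, 972, …
g: a_k = 0, 8, -8, 32/3, -16, 128/5, …
f·g: L₀ = L_f ⊗_s L_g, ord ≤ 1·2.
h=h₀': d/dx-closure on L₀ ⇒ L.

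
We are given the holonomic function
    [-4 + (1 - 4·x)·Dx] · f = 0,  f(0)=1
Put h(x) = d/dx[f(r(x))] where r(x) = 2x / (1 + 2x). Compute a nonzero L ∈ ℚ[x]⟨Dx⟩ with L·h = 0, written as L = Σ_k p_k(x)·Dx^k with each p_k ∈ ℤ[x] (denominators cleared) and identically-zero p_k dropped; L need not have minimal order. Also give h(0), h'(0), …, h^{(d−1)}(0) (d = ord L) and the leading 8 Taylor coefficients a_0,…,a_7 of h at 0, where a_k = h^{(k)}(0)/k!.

f: a_k = 1, 4, 16, 64, 256, 1024, 4096, 16384, …
Substitute x→r, Dx→(1/r')Dx; clear ⇒ L₀.
Derive L from L₀ (diff closure).
L = 12 + (-1 + 6·x)·Dx  (order 1).
h: a_k = 8, 96, 864, 6912, 51840, 373248, 2612736, 17915904, …
ICs: h(0) = 8.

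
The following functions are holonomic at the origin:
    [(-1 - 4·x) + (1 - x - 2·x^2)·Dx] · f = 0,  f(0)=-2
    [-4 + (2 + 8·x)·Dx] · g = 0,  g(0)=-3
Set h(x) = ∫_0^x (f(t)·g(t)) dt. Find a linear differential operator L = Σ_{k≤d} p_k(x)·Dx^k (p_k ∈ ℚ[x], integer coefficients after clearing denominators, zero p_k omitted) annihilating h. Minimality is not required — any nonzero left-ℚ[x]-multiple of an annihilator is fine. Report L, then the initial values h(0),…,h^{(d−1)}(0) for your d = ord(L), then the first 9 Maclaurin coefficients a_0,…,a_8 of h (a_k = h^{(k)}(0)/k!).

f: a_k = -2, -2, -6, -10, -22, -42, -86, -170, -342, …
g: a_k = -3, -6, 6, -12, 30, -84, 252, -792, 2574, …
Product ⇒ symmetric product L₀, ord ≤ 1.
h=∫h₀ ⇒ L = L₀·Dx.
L = (3 + 6·x + 12·x^2)·Dx + (-1 - 3·x + 6·x^2 + 8·x^3)·Dx^2  (order 2).
h: a_k = 0, 6, 9, 6, 39/2, 54/5, 63, -18/7, 1161/4, …
ICs: h(0) = 0, h′(0) = 6.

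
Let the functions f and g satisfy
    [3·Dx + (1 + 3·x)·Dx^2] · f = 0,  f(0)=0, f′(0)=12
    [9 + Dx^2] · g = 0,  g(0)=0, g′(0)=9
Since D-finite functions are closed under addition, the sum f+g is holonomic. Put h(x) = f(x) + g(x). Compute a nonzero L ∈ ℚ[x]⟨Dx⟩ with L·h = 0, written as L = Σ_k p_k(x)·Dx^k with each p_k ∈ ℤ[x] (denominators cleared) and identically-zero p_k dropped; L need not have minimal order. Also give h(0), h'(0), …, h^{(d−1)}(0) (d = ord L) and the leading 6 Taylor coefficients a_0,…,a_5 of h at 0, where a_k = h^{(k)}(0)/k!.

f: a_k = 0, 12, -18, 36, -81, 972/5, …
g: a_k = 0, 9, 0, -27/2, 0, 243/40, …
Sum ⇒ L₀ = lclm(L_f,L_g) in ℚ(x)⟨Dx⟩.
L = (63 + 54·x + 81·x^2)·Dx + (9 + 45·x + 81·x^2 + 81·x^3)·Dx^2 + (7 + 6·x + 9·x^2)·Dx^3 + (1 + 5·x + 9·x^2 + 9·x^3)·Dx^4  (order 4).
h: a_k = 0, 21, -18, 45/2, -81, 8019/40, …
ICs: h(0) = 0, h′(0) = 21, h′′(0) = -36, h′′′(0) = 135.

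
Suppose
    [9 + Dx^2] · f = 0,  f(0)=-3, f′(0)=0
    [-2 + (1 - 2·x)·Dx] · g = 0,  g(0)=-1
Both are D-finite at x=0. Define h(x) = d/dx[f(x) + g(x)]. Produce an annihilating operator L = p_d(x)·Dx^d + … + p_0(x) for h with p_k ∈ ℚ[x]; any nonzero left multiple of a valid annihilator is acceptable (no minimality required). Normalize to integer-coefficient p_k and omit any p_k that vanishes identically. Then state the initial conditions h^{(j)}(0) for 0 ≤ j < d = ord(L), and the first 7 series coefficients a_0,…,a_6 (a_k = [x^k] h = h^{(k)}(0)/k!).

f: a_k = -3, 0, 27/2, 0, -81/8, 0, 243/80, …
g: a_k = -1, -2, -4, -8, -16, -32, -64, …
Sum ⇒ L₀ = lclm(L_f,L_g) in ℚ(x)⟨Dx⟩.
h₀' ⇒ L via d/dx closure of L₀.
L = (684 - 432·x + 432·x^2) + (-99 + 306·x - 324·x^2 + 216·x^3)·Dx + (76 - 48·x + 48·x^2)·Dx^2 + (-11 + 34·x - 36·x^2 + 24·x^3)·Dx^3  (order 3).
h: a_k = -2, 19, -24, -209/2, -160, -14631/40, -896, …
ICs: h(0) = -2, h′(0) = 19, h′′(0) = -48.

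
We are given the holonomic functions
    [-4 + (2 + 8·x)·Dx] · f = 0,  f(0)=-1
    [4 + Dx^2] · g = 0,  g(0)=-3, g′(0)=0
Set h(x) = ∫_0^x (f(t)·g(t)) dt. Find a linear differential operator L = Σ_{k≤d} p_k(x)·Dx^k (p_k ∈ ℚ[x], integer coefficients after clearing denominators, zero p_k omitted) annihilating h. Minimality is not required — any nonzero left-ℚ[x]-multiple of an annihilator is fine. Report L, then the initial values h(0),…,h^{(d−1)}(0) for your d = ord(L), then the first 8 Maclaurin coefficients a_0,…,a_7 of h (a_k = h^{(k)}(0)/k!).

L = (16 + 32·x + 64·x^2)·Dx + (-4 - 16·x)·Dx^2 + (1 + 8·x + 16·x^2)·Dx^3  (order 3).
h: a_k = 0, 3, 3, -4, 0, -16/5, 32/3, -2944/105, …
ICs: h(0) = 0, h′(0) = 3, h′′(0) = 6.

f: a_k = -1, -2, 2, -4, 10, -28, 84, -264, …
g: a_k = -3, 0, 6, 0, -2, 0, 4/15, 0, …
f·g: L₀ = L_f ⊗_s L_g, ord ≤ 1·2.
h=∫₀ˣh₀: take L = L₀·Dx.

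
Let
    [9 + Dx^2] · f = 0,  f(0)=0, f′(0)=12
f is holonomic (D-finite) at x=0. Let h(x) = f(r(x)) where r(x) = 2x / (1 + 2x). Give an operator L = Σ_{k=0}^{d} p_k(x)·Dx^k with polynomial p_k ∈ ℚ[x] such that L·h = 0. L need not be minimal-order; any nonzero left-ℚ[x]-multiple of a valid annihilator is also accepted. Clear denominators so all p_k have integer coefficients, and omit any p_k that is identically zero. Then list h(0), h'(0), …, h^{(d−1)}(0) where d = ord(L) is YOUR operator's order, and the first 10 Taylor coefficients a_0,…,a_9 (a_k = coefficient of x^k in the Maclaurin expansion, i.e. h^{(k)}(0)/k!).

f: a_k = 0, 12, 0, -18, 0, 81/10, 0, -243/140, 0, 243/1120, …
L₀ from L_f via x↦r, Dx↦r'^{-1}Dx.
L = 36 + (4 + 24·x + 48·x^2 + 32·x^3)·Dx + (1 + 8·x + 24·x^2 + 32·x^3 + 16·x^4)·Dx^2  (order 2).
h: a_k = 0, 24, -48, -48, 672, -14064/5, 8160, -619296/35, 121152/5, 476976/35, …
ICs: h(0) = 0, h′(0) = 24.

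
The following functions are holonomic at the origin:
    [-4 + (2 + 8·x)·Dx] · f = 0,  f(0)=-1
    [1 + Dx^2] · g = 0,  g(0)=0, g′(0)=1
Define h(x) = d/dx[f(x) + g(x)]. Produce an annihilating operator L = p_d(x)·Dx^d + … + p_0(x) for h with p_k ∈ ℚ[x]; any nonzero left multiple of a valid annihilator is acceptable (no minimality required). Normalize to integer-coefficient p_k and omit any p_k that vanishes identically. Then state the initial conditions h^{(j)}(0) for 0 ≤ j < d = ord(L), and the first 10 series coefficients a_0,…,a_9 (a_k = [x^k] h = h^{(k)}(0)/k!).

f: a_k = -1, -2, 2, -4, 10, -28, 84, -264, 858, -2860, …
g: a_k = 0, 1, 0, -1/6, 0, 1/120, 0, -1/5040, 0, 1/362880, …
Sum ⇒ L₀ = lclm(L_f,L_g) in ℚ(x)⟨Dx⟩.
h=h₀': d/dx-closure on L₀ ⇒ L.
L = (-122 - 16·x - 32·x^2) + (-13 - 60·x - 48·x^2 - 64·x^3)·Dx + (-122 - 16·x - 32·x^2)·Dx^2 + (-13 - 60·x - 48·x^2 - 64·x^3)·Dx^3  (order 3).
h: a_k = -1, 4, -25/2, 40, -3359/24, 504, -1330561/720, 6864, -1037836799/40320, 97240, …
ICs: h(0) = -1, h′(0) = 4, h′′(0) = -25.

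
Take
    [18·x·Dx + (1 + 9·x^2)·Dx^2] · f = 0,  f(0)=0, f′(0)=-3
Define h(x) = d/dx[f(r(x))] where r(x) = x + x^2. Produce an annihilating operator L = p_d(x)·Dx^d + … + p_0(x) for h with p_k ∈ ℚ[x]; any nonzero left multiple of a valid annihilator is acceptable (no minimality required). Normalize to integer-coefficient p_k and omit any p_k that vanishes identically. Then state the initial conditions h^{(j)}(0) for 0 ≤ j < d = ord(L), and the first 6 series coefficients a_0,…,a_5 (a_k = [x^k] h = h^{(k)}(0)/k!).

L = (-2 + 18·x + 72·x^2 + 108·x^3 + 54·x^4) + (1 + 2·x + 9·x^2 + 36·x^3 + 45·x^4 + 18·x^5)·Dx  (order 1).
h: a_k = -3, -6, 27, 108, -108, -1404, …
ICs: h(0) = -3.

f: a_k = 0, -3, 0, 9, 0, -243/5, …
f∘r: x↦r, Dx↦Dx/r' in L_f ⇒ L₀.
h=h₀': d/dx-closure on L₀ ⇒ L.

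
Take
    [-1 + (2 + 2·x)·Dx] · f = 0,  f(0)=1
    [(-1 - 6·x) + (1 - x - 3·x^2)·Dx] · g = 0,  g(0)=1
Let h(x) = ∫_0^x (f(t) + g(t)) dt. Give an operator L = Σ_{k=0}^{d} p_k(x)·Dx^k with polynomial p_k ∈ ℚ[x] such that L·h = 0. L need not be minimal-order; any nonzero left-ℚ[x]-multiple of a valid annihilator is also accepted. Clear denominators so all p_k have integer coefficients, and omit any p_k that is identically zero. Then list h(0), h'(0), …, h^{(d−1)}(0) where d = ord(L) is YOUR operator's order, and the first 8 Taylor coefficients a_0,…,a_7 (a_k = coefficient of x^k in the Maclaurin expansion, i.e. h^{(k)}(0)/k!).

L = (17 + 57·x + 135·x^2 + 90·x^3)·Dx + (-33 - 134·x - 387·x^2 - 510·x^3 - 225·x^4)·Dx^2 + (2 + 30·x + 22·x^2 - 126·x^3 - 210·x^4 - 90·x^5)·Dx^3  (order 3).
h: a_k = 0, 2, 3/4, 31/24, 113/64, 2427/640, 10247/1536, 99307/7168, …
ICs: h(0) = 0, h′(0) = 2, h′′(0) = 3/2.

f: a_k = 1, 1/2, -1/8, 1/16, -5/128, 7/256, -21/1024, 33/2048, …
g: a_k = 1, 1, 4, 7, 19, 40, 97, 217, …
Weyl lclm of L_f,L_g ⇒ L₀ (ord ≤ 2).
h=∫₀ˣh₀: take L = L₀·Dx.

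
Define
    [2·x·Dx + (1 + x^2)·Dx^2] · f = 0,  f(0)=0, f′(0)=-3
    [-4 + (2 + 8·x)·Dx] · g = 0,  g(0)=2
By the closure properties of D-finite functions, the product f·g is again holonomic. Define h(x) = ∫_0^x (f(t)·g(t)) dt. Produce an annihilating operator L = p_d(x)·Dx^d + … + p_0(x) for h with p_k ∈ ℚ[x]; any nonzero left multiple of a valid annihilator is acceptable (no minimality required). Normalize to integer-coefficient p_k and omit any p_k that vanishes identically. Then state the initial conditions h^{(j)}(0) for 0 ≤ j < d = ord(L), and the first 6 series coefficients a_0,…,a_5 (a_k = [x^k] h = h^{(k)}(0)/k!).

L = (12 - 4·x - 4·x^2)·Dx + (-4 - 14·x + 12·x^2 + 16·x^3)·Dx^2 + (1 + 8·x + 17·x^2 + 8·x^3 + 16·x^4)·Dx^3  (order 3).
h: a_k = 0, 0, -3, -4, 7/2, -4, …
ICs: h(0) = 0, h′(0) = 0, h′′(0) = -6.

f: a_k = 0, -3, 0, 1, 0, -3/5, …
g: a_k = 2, 4, -4, 8, -20, 56, …
Product ⇒ symmetric product L₀, ord ≤ 2.
Integrate: L := L₀·Dx.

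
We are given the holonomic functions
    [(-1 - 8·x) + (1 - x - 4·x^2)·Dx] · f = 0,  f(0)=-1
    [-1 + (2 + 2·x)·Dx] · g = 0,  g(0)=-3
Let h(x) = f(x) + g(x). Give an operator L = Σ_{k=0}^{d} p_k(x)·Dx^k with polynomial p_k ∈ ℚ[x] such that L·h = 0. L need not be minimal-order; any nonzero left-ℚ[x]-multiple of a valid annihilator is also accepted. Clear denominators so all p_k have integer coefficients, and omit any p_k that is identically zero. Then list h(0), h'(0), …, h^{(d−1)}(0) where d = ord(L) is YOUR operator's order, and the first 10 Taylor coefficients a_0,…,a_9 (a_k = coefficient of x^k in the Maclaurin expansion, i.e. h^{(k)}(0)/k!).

L = (-21 - 75·x - 228·x^2 - 160·x^3) + (41 + 174·x + 609·x^2 + 872·x^3 + 400·x^4)·Dx + (-2 - 38·x - 30·x^2 + 198·x^3 + 352·x^4 + 160·x^5)·Dx^2  (order 2).
h: a_k = -4, -5/2, -37/8, -147/16, -3697/128, -16661/256, -185281/1024, -903267/2048, -38173433/32768, -191957089/65536, …
ICs: h(0) = -4, h′(0) = -5/2.

f: a_k = -1, -1, -5, -9, -29, -65, -181, -441, -1165, -2929, …
g: a_k = -3, -3/2, 3/8, -3/16, 15/128, -21/256, 63/1024, -99/2048, 1287/32768, -2145/65536, …
f+g: L₀ = lclm(L_f,L_g), ord ≤ 1+1.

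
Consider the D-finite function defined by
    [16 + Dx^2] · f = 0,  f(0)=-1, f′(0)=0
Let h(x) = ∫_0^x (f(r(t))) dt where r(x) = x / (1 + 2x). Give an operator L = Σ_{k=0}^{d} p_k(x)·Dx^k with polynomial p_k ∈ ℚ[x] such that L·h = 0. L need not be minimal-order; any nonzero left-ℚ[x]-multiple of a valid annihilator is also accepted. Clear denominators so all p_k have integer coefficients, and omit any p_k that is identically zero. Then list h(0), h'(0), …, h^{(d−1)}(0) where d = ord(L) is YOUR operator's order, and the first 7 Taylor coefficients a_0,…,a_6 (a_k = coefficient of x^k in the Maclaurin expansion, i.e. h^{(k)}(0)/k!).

f: a_k = -1, 0, 8, 0, -32/3, 0, 256/45, …
Substitute x→r, Dx→(1/r')Dx; clear ⇒ L₀.
Integrate: L := L₀·Dx.
L = 16·Dx + (4 + 24·x + 48·x^2 + 32·x^3)·Dx^2 + (1 + 8·x + 24·x^2 + 32·x^3 + 16·x^4)·Dx^3  (order 3).
h: a_k = 0, -1, 0, 8/3, -8, 256/15, -256/9, …
ICs: h(0) = 0, h′(0) = -1, h′′(0) = 0.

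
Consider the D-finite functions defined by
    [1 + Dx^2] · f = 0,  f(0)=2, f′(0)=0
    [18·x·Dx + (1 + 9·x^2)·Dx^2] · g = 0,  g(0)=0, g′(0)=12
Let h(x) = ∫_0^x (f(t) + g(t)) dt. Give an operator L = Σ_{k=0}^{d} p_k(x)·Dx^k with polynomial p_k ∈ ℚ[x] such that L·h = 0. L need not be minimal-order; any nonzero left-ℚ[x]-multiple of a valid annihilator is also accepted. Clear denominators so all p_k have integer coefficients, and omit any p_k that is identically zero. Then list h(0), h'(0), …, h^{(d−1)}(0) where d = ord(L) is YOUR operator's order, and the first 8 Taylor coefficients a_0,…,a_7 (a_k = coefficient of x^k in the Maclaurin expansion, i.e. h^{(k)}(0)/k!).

f: a_k = 2, 0, -1, 0, 1/12, 0, -1/360, 0, …
g: a_k = 0, 12, 0, -36, 0, 972/5, 0, -8748/7, …
h₀=f+g: left-lcm gives L₀, ord ≤ 4.
h=∫h₀ ⇒ L = L₀·Dx.
L = (-1926·x + 17820·x^3 + 1458·x^5)·Dx^2 + (-17 + 351·x^2 + 4617·x^4 + 729·x^6)·Dx^3 + (-1926·x + 17820·x^3 + 1458·x^5)·Dx^4 + (-17 + 351·x^2 + 4617·x^4 + 729·x^6)·Dx^5  (order 5).
h: a_k = 0, 2, 6, -1/3, -9, 1/60, 162/5, -1/2520, …
ICs: h(0) = 0, h′(0) = 2, h′′(0) = 12, h′′′(0) = -2, h′′′′(0) = -216.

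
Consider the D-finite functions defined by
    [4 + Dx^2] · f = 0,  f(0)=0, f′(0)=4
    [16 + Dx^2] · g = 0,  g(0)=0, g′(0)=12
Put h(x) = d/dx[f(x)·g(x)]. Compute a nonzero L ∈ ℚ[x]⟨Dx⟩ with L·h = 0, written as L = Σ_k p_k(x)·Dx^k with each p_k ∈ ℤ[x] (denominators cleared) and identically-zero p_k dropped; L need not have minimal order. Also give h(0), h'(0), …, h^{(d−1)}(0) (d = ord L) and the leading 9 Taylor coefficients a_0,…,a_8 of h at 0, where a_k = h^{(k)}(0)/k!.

L = 144 + 40·Dx^2 + Dx^4  (order 4).
h: a_k = 0, 96, 0, -640, 0, 5824/5, 0, -20992/21, 0, …
ICs: h(0) = 0, h′(0) = 96, h′′(0) = 0, h′′′(0) = -3840.

f: a_k = 0, 4, 0, -8/3, 0, 8/15, 0, -16/315, 0, …
g: a_k = 0, 12, 0, -32, 0, 128/5, 0, -1024/105, 0, …
f·g: L₀ = L_f ⊗_s L_g, ord ≤ 2·2.
Derive L from L₀ (diff closure).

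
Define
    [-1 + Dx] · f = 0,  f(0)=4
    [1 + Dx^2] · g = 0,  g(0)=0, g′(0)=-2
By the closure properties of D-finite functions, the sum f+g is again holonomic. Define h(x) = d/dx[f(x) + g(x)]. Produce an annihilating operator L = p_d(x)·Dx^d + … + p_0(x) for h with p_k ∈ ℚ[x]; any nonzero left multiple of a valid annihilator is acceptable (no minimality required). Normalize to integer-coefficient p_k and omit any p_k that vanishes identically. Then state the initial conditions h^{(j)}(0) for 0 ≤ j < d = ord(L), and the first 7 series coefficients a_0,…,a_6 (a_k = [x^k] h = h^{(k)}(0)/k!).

f: a_k = 4, 4, 2, 2/3, 1/6, 1/30, 1/180, …
g: a_k = 0, -2, 0, 1/3, 0, -1/60, 0, …
L₀ := lclm(L_f,L_g); ord L₀ ≤ 1+2.
h=h₀': d/dx-closure on L₀ ⇒ L.
L = 1 - Dx + Dx^2 - Dx^3  (order 3).
h: a_k = 2, 4, 3, 2/3, 1/12, 1/30, 1/120, …
ICs: h(0) = 2, h′(0) = 4, h′′(0) = 6.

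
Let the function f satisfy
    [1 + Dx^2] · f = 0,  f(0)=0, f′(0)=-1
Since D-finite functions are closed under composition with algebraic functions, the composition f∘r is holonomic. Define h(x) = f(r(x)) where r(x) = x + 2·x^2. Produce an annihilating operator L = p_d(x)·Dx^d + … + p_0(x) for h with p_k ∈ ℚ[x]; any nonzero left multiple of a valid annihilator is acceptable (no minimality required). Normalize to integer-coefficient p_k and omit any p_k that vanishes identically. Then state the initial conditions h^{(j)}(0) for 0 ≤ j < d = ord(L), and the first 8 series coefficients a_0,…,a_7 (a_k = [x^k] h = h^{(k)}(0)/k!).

f: a_k = 0, -1, 0, 1/6, 0, -1/120, 0, 1/5040, …
f∘r: x↦r, Dx↦Dx/r' in L_f ⇒ L₀.
L = (1 + 12·x + 48·x^2 + 64·x^3) - 4·Dx + (1 + 4·x)·Dx^2  (order 2).
h: a_k = 0, -1, -2, 1/6, 1, 239/120, 5/4, -1679/5040, …
ICs: h(0) = 0, h′(0) = -1.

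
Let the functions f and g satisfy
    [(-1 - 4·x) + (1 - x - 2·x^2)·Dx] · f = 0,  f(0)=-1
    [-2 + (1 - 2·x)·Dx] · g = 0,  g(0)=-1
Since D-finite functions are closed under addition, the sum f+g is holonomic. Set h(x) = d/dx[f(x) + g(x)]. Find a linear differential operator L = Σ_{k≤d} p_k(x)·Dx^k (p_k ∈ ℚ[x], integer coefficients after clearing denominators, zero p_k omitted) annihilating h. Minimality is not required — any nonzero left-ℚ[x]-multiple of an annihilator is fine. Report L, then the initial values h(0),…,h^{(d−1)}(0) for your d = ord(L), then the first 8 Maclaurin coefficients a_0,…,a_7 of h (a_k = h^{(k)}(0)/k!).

L = 12 + (3 + 12·x)·Dx + (-1 + x + 2·x^2)·Dx^2  (order 2).
h: a_k = -3, -14, -39, -108, -265, -642, -1491, -3416, …
ICs: h(0) = -3, h′(0) = -14.

f: a_k = -1, -1, -3, -5, -11, -21, -43, -85, …
g: a_k = -1, -2, -4, -8, -16, -32, -64, -128, …
L₀ := lclm(L_f,L_g); ord L₀ ≤ 1+1.
Derive L from L₀ (diff closure).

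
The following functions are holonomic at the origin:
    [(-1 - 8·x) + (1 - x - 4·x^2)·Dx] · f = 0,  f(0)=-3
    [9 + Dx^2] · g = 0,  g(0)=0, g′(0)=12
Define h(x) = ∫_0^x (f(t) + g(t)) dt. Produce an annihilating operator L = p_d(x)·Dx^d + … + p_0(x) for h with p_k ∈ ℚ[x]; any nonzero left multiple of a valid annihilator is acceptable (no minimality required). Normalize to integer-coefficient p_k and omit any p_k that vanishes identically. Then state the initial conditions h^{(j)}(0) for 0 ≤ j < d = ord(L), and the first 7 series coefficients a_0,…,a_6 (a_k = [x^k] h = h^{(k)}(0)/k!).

L = (567 + 4806·x + 3321·x^2 + 9936·x^3 + 6480·x^4 + 10368·x^5)·Dx + (-171 + 117·x + 441·x^2 - 135·x^3 + 540·x^4 + 3888·x^5 + 5184·x^6)·Dx^2 + (63 + 534·x + 369·x^2 + 1104·x^3 + 720·x^4 + 1152·x^5)·Dx^3 + (-19 + 13·x + 49·x^2 - 15·x^3 + 60·x^4 + 432·x^5 + 576·x^6)·Dx^4  (order 4).
h: a_k = 0, -3, 9/2, -5, -45/4, -87/5, -623/20, …
ICs: h(0) = 0, h′(0) = -3, h′′(0) = 9, h′′′(0) = -30.

f: a_k = -3, -3, -15, -27, -87, -195, -543, …
g: a_k = 0, 12, 0, -18, 0, 81/10, 0, …
Weyl lclm of L_f,L_g ⇒ L₀ (ord ≤ 3).
∫: right-multiply L₀ by Dx.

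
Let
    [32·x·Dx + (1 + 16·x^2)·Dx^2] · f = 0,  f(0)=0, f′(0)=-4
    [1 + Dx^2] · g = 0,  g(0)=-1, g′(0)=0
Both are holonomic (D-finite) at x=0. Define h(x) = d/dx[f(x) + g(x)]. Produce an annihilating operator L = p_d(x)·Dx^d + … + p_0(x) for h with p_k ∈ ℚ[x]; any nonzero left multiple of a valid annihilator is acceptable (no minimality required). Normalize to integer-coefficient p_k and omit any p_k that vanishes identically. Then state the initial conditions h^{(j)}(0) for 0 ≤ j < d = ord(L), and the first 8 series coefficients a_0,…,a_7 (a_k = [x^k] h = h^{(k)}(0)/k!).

f: a_k = 0, -4, 0, 64/3, 0, -1024/5, 0, 16384/7, …
g: a_k = -1, 0, 1/2, 0, -1/24, 0, 1/720, 0, …
Sum ⇒ L₀ = lclm(L_f,L_g) in ℚ(x)⟨Dx⟩.
Derive L from L₀ (diff closure).
L = (-6112·x + 99328·x^3 + 8192·x^5) + (-31 + 1072·x^2 + 25344·x^4 + 4096·x^6)·Dx + (-6112·x + 99328·x^3 + 8192·x^5)·Dx^2 + (-31 + 1072·x^2 + 25344·x^4 + 4096·x^6)·Dx^3  (order 3).
h: a_k = -4, 1, 64, -1/6, -1024, 1/120, 16384, -1/5040, …
ICs: h(0) = -4, h′(0) = 1, h′′(0) = 128.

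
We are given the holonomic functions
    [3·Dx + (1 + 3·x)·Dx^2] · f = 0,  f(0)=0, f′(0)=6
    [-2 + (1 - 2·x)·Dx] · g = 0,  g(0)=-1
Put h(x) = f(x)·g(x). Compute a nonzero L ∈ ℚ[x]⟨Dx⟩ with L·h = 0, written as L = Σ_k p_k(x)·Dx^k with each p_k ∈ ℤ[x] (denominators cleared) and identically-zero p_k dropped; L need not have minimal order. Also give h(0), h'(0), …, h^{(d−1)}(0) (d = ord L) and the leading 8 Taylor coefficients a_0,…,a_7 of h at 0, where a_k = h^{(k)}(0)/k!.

f: a_k = 0, 6, -9, 18, -81/2, 486/5, -243, 4374/7, …
g: a_k = -1, -2, -4, -8, -16, -32, -64, -128, …
Product ⇒ symmetric product L₀, ord ≤ 2.
L = 6 + (1 + 18·x)·Dx + (-1 - x + 6·x^2)·Dx^2  (order 2).
h: a_k = 0, -6, -3, -24, -15/2, -561/5, 93/5, -20568/35, …
ICs: h(0) = 0, h′(0) = -6.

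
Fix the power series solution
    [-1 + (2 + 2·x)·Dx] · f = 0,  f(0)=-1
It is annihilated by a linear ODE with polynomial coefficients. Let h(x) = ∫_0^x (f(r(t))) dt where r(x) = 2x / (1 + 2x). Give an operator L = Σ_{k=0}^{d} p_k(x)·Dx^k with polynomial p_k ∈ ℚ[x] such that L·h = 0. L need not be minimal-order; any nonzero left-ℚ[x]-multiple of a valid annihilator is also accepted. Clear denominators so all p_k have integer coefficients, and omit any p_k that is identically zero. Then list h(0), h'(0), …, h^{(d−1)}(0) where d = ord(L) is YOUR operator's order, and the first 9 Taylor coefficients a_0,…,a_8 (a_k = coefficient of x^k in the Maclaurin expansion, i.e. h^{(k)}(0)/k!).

L = -Dx + (1 + 6·x + 8·x^2)·Dx^2  (order 2).
h: a_k = 0, -1, -1/2, 5/6, -13/8, 141/40, -133/16, 2353/112, -7205/128, …
ICs: h(0) = 0, h′(0) = -1.

f: a_k = -1, -1/2, 1/8, -1/16, 5/128, -7/256, 21/1024, -33/2048, 429/32768, …
h₀=f(r): pull back L_f along r ⇒ L₀.
h=∫h₀ ⇒ L = L₀·Dx.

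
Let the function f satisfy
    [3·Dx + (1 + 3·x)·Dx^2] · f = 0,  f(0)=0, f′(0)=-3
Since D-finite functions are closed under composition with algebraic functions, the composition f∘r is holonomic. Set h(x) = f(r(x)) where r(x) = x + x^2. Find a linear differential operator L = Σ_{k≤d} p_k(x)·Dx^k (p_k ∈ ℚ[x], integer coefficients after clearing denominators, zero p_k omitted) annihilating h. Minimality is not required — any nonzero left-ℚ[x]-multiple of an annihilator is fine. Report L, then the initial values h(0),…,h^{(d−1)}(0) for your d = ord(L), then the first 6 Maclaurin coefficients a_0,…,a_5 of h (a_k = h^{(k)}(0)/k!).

f: a_k = 0, -3, 9/2, -9, 81/4, -243/5, …
Change of var in L_f (x↦r) gives L₀.
L = (1 + 6·x + 6·x^2)·Dx + (1 + 5·x + 9·x^2 + 6·x^3)·Dx^2  (order 2).
h: a_k = 0, -3, 3/2, 0, -9/4, 27/5, …
ICs: h(0) = 0, h′(0) = -3.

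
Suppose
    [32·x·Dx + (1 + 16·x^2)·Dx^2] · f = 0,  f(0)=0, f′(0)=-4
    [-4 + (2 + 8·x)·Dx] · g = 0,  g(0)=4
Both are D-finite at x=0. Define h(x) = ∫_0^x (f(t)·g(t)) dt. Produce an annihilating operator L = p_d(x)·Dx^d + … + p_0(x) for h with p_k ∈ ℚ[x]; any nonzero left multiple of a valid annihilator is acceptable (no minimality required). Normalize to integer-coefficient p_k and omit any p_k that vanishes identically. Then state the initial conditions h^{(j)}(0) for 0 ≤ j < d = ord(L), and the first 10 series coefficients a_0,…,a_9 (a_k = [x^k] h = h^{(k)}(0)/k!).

f: a_k = 0, -4, 0, 64/3, 0, -1024/5, 0, 16384/7, 0, -262144/9, …
g: a_k = 4, 8, -8, 16, -40, 112, -336, 1056, -3432, 11440, …
Sym-product of L_f,L_g gives L₀ (≤ ord 2).
∫: right-multiply L₀ by Dx.
L = (12 - 64·x - 64·x^2)·Dx + (-4 + 16·x + 192·x^2 + 256·x^3)·Dx^2 + (1 + 8·x + 32·x^2 + 128·x^3 + 256·x^4)·Dx^3  (order 3).
h: a_k = 0, 0, -8, -32/3, 88/3, 64/3, -6224/45, -26176/105, 150824/105, 1429376/945, …
ICs: h(0) = 0, h′(0) = 0, h′′(0) = -16.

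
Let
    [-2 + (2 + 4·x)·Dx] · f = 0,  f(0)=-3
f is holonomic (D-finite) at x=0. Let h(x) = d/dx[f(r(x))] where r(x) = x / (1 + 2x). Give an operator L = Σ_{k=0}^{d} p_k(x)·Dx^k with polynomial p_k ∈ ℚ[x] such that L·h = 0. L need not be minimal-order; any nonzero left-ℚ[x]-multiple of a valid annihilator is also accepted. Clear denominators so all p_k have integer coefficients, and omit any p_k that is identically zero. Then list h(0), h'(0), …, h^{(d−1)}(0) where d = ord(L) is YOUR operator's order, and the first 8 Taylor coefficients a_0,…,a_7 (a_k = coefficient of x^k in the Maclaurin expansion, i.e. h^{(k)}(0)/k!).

L = (-5 - 16·x) + (-1 - 6·x - 8·x^2)·Dx  (order 1).
h: a_k = -3, 15, -117/2, 423/2, -5985/8, 21177/8, -151305/16, 547383/16, …
ICs: h(0) = -3.

f: a_k = -3, -3, 3/2, -3/2, 15/8, -21/8, 63/16, -99/16, …
h₀=f(r): pull back L_f along r ⇒ L₀.
Derive L from L₀ (diff closure).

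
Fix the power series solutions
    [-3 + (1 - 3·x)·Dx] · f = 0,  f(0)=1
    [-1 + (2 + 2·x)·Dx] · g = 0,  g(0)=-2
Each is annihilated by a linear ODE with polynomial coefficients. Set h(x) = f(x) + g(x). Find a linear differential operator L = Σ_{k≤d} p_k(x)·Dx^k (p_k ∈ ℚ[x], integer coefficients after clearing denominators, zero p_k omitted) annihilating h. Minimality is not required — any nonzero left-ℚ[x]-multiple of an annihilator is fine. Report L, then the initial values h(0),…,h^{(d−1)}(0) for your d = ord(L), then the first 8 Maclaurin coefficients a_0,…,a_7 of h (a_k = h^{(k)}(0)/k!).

L = (-39 - 27·x) + (73 + 138·x + 81·x^2)·Dx + (-10 + 2·x + 66·x^2 + 54·x^3)·Dx^2  (order 2).
h: a_k = -1, 2, 37/4, 215/8, 5189/64, 31097/128, 373269/512, 2239455/1024, …
ICs: h(0) = -1, h′(0) = 2.

f: a_k = 1, 3, 9, 27, 81, 243, 729, 2187, …
g: a_k = -2, -1, 1/4, -1/8, 5/64, -7/128, 21/512, -33/1024, …
h₀=f+g: left-lcm gives L₀, ord ≤ 2.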